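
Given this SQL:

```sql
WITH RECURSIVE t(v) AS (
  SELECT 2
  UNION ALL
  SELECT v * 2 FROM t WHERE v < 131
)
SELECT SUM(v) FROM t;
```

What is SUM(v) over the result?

510

Base: v=2.
Iteration 1: 2 < 131 holds -> v = 2 * 2 = 4.
Iteration 2: 4 < 131 holds -> v = 4 * 2 = 8.
Iteration 3: 8 < 131 holds -> v = 8 * 2 = 16.
Iteration 4: 16 < 131 holds -> v = 16 * 2 = 32.
Iteration 5: 32 < 131 holds -> v = 32 * 2 = 64.
Iteration 6: 64 < 131 holds -> v = 64 * 2 = 128.
Iteration 7: 128 < 131 holds -> v = 128 * 2 = 256.
Iteration 8: 256 < 131 fails; recursion stops.
SUM(v) = 2 + 4 + 8 + 16 + 32 + 64 + 128 + 256 = 510.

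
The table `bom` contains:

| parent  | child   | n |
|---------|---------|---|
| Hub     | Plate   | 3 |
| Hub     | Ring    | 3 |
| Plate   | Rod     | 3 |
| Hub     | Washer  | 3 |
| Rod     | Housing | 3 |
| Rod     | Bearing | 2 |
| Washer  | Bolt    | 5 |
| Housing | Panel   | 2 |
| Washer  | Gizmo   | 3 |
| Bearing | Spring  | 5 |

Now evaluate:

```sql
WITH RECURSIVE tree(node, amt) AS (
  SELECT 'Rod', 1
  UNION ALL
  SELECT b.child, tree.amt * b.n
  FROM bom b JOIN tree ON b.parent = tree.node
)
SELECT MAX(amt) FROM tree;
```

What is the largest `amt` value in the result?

Base: (Rod, amt=1).
Iteration 1: components of {Rod} -> Bearing = 1*2 = 2, Housing = 1*3 = 3.
Iteration 2: components of {Bearing,Housing} -> Panel = 3*2 = 6, Spring = 2*5 = 10.
Iteration 3: no further components; recursion stops.
amt values: 1, 3, 2, 6, 10; the maximum is 10.

10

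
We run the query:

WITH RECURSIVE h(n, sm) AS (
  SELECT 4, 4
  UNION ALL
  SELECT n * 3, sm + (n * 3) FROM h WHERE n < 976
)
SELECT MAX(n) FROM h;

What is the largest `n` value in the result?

Base: n=4, sm=4.
Iteration 1: 4 < 976 holds -> n = 4 * 3 = 12, sm = 4 + 12 = 16.
Iteration 2: 12 < 976 holds -> n = 12 * 3 = 36, sm = 16 + 36 = 52.
Iteration 3: 36 < 976 holds -> n = 36 * 3 = 108, sm = 52 + 108 = 160.
Iteration 4: 108 < 976 holds -> n = 108 * 3 = 324, sm = 160 + 324 = 484.
Iteration 5: 324 < 976 holds -> n = 324 * 3 = 972, sm = 484 + 972 = 1456.
Iteration 6: 972 < 976 holds -> n = 972 * 3 = 2916, sm = 1456 + 2916 = 4372.
Iteration 7: 2916 < 976 fails; recursion stops.
n values: 4, 12, 36, 108, 324, 972, 2916; the maximum is 2916.

2916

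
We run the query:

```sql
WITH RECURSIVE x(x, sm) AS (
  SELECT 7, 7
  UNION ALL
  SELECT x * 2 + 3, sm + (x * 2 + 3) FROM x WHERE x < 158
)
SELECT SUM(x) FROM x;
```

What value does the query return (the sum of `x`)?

612

Base: x=7, sm=7.
Iteration 1: 7 < 158 holds -> x = 7 * 2 + 3 = 17, sm = 7 + 17 = 24.
Iteration 2: 17 < 158 holds -> x = 17 * 2 + 3 = 37, sm = 24 + 37 = 61.
Iteration 3: 37 < 158 holds -> x = 37 * 2 + 3 = 77, sm = 61 + 77 = 138.
Iteration 4: 77 < 158 holds -> x = 77 * 2 + 3 = 157, sm = 138 + 157 = 295.
Iteration 5: 157 < 158 holds -> x = 157 * 2 + 3 = 317, sm = 295 + 317 = 612.
Iteration 6: 317 < 158 fails; recursion stops.
SUM(x) = 7 + 17 + 37 + 77 + 157 + 317 = 612.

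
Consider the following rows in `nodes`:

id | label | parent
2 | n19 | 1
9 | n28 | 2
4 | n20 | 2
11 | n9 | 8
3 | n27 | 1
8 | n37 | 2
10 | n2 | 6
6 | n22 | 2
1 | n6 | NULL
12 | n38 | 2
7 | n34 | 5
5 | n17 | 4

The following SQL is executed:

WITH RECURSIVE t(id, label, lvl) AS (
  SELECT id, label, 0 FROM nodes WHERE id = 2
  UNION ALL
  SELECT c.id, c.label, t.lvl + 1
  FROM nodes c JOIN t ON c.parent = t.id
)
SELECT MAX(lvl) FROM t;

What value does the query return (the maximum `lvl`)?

Base: id=2 (n19) at lvl 0.
Iteration 1: rows with parent in {2} -> n20 (id 4, lvl 1), n22 (id 6, lvl 1), n37 (id 8, lvl 1), n28 (id 9, lvl 1), n38 (id 12, lvl 1).
Iteration 2: rows with parent in {4,6,8,9,12} -> n17 (id 5, lvl 2), n2 (id 10, lvl 2), n9 (id 11, lvl 2).
Iteration 3: rows with parent in {5,10,11} -> n34 (id 7, lvl 3).
Iteration 4: no rows with parent in {7}; recursion stops.
lvl values: 0, 1, 1, 1, 1, 1, 2, 2, 2, 3; the maximum is 3.

3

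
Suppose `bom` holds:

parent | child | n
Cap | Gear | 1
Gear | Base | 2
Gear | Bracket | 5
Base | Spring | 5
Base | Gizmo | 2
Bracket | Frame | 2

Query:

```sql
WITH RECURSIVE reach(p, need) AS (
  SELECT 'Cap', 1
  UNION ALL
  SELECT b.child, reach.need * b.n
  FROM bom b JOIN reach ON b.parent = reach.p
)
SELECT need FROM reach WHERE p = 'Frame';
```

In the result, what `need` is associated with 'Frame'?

10

Base: (Cap, need=1).
Iteration 1: components of {Cap} -> Gear = 1*1 = 1.
Iteration 2: components of {Gear} -> Base = 1*2 = 2, Bracket = 1*5 = 5.
Iteration 3: components of {Base,Bracket} -> Frame = 5*2 = 10, Gizmo = 2*2 = 4, Spring = 2*5 = 10.
Iteration 4: no further components; recursion stops.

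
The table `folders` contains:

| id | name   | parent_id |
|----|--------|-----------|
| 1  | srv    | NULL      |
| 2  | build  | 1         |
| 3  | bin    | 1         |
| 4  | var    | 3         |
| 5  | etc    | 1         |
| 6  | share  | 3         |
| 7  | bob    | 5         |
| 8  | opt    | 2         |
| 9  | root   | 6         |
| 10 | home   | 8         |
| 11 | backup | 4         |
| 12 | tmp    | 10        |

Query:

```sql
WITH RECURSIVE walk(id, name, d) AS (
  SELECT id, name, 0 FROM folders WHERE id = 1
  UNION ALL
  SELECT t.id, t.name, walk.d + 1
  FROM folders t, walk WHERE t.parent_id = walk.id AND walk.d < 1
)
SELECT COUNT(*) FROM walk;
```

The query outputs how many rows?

4

Base: id=1 (srv) at d 0.
Iteration 1: rows with parent_id in {1} -> build (id 2, d 1), bin (id 3, d 1), etc (id 5, d 1).
Iteration 2: d < 1 fails for all current rows; recursion stops.
Total rows emitted: 4.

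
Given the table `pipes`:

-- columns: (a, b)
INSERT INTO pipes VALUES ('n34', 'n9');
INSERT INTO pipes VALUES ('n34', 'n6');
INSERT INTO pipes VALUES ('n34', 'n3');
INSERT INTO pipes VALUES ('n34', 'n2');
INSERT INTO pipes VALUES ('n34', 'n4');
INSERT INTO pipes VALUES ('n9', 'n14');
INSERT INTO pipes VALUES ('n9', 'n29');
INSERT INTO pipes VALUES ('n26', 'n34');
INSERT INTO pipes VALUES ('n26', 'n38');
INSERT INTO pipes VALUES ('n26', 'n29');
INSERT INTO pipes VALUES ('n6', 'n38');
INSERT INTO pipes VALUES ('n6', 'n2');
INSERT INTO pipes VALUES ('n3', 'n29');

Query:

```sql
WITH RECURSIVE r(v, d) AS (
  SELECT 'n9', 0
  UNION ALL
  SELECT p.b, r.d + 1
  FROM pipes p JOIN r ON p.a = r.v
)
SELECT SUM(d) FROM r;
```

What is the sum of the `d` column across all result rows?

2

Base: (n9, d=0).
Iteration 1: edges from {n9} -> (n14, d=1), (n29, d=1).
Iteration 2: no outgoing edges from {n14,n29}; recursion stops.
SUM(d) = 0 + 1 + 1 = 2.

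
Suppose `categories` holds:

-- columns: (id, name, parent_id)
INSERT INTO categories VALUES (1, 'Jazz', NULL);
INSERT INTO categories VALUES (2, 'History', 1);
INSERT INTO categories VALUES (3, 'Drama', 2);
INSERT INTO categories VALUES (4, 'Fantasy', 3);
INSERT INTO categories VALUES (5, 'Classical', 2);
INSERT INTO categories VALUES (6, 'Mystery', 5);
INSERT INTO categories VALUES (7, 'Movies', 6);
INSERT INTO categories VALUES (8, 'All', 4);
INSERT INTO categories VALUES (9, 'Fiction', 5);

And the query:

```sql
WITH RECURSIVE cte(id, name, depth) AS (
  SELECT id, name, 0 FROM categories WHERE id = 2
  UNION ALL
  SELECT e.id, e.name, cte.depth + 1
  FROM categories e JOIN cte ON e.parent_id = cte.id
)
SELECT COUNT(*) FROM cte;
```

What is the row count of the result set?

Base: id=2 (History) at depth 0.
Iteration 1: rows with parent_id in {2} -> Drama (id 3, depth 1), Classical (id 5, depth 1).
Iteration 2: rows with parent_id in {3,5} -> Fantasy (id 4, depth 2), Mystery (id 6, depth 2), Fiction (id 9, depth 2).
Iteration 3: rows with parent_id in {4,6,9} -> Movies (id 7, depth 3), All (id 8, depth 3).
Iteration 4: no rows with parent_id in {7,8}; recursion stops.
Total rows emitted: 8.

8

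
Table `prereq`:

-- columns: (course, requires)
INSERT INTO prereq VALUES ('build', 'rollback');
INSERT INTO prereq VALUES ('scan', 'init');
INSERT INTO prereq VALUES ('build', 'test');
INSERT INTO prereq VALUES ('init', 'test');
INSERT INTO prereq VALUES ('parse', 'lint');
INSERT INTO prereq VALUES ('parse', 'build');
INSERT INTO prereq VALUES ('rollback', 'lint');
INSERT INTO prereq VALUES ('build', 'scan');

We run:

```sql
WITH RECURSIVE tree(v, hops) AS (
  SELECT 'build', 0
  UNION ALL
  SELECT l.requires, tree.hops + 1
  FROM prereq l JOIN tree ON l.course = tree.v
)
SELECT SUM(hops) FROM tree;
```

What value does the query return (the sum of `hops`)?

Base: (build, hops=0).
Iteration 1: edges from {build} -> (rollback, hops=1), (scan, hops=1), (test, hops=1).
Iteration 2: edges from {rollback,scan,test} -> (init, hops=2), (lint, hops=2).
Iteration 3: edges from {init,lint} -> (test, hops=3).
Iteration 4: no outgoing edges from {test}; recursion stops.
SUM(hops) = 0 + 1 + 1 + 1 + 2 + 2 + 3 = 10.

10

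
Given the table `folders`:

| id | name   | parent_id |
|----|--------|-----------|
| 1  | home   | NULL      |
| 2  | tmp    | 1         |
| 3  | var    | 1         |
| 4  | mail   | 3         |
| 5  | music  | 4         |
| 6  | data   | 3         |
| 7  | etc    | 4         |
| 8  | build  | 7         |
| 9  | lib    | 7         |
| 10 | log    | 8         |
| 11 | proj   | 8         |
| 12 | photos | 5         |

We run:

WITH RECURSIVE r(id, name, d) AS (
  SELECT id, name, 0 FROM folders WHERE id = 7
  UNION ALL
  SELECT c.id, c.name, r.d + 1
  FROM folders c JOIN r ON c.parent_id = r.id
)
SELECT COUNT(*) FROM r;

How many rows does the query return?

Base: id=7 (etc) at d 0.
Iteration 1: rows with parent_id in {7} -> build (id 8, d 1), lib (id 9, d 1).
Iteration 2: rows with parent_id in {8,9} -> log (id 10, d 2), proj (id 11, d 2).
Iteration 3: no rows with parent_id in {10,11}; recursion stops.
Total rows emitted: 5.

5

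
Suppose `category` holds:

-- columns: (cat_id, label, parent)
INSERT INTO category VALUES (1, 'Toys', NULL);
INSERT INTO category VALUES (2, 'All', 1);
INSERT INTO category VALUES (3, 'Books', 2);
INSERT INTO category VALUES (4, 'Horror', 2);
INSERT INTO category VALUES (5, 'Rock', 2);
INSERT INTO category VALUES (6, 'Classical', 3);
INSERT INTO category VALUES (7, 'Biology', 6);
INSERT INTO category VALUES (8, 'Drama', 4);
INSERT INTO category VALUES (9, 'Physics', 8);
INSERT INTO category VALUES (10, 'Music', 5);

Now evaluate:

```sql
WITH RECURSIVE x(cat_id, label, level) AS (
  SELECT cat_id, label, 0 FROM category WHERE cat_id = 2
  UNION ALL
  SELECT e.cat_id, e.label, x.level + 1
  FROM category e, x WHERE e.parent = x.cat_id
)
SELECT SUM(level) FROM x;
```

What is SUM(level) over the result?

Base: cat_id=2 (All) at level 0.
Iteration 1: rows with parent in {2} -> Books (id 3, level 1), Horror (id 4, level 1), Rock (id 5, level 1).
Iteration 2: rows with parent in {3,4,5} -> Classical (id 6, level 2), Drama (id 8, level 2), Music (id 10, level 2).
Iteration 3: rows with parent in {6,8,10} -> Biology (id 7, level 3), Physics (id 9, level 3).
Iteration 4: no rows with parent in {7,9}; recursion stops.
SUM(level) = 0 + 1 + 1 + 1 + 2 + 2 + 2 + 3 + 3 = 15.

15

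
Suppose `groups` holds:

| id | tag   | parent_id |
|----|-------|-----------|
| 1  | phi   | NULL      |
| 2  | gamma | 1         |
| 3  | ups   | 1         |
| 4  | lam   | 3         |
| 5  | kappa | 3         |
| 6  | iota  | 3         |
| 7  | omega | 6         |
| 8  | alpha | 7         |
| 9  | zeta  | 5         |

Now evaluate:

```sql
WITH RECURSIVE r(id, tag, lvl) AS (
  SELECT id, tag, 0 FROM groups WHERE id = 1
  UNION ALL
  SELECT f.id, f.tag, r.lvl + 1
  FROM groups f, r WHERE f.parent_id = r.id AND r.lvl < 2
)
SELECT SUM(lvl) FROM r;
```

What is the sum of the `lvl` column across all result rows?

Base: id=1 (phi) at lvl 0.
Iteration 1: rows with parent_id in {1} -> gamma (id 2, lvl 1), ups (id 3, lvl 1).
Iteration 2: rows with parent_id in {2,3} -> lam (id 4, lvl 2), kappa (id 5, lvl 2), iota (id 6, lvl 2).
Iteration 3: lvl < 2 fails for all current rows; recursion stops.
SUM(lvl) = 0 + 1 + 1 + 2 + 2 + 2 = 8.

8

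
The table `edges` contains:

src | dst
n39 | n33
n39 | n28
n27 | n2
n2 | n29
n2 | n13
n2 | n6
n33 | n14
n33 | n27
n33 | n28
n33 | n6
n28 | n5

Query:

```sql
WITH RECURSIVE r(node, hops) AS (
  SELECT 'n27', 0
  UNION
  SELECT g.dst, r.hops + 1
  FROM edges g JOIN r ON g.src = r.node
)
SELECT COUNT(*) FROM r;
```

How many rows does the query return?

5

Base: (n27, hops=0).
Iteration 1: edges from {n27} -> (n2, hops=1).
Iteration 2: edges from {n2} -> (n13, hops=2), (n29, hops=2), (n6, hops=2).
Iteration 3: no outgoing edges from {n13,n29,n6}; recursion stops.
Total rows emitted: 5.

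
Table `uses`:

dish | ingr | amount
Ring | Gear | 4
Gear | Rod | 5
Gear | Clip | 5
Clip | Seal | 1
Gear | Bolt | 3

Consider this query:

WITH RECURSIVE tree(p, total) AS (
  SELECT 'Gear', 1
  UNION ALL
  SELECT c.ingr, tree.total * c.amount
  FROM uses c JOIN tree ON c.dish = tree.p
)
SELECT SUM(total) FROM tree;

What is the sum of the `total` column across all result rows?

Base: (Gear, total=1).
Iteration 1: components of {Gear} -> Bolt = 1*3 = 3, Clip = 1*5 = 5, Rod = 1*5 = 5.
Iteration 2: components of {Bolt,Clip,Rod} -> Seal = 5*1 = 5.
Iteration 3: no further components; recursion stops.
SUM(total) = 1 + 5 + 5 + 3 + 5 = 19.

19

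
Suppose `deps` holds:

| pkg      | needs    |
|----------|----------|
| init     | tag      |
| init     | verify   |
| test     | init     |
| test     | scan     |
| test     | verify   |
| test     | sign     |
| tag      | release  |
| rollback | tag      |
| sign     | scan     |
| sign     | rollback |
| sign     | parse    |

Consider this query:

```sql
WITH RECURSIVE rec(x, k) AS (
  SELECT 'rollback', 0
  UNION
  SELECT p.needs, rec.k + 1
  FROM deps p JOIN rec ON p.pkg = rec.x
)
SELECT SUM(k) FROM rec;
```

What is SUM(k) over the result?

Base: (rollback, k=0).
Iteration 1: edges from {rollback} -> (tag, k=1).
Iteration 2: edges from {tag} -> (release, k=2).
Iteration 3: no outgoing edges from {release}; recursion stops.
SUM(k) = 0 + 1 + 2 = 3.

3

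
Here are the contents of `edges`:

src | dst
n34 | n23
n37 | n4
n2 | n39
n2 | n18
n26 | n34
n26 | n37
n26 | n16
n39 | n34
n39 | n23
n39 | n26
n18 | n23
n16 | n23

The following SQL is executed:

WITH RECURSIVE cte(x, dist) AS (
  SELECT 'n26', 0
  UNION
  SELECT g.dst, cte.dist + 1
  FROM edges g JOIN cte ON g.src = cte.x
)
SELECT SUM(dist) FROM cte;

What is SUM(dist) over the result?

7

Base: (n26, dist=0).
Iteration 1: edges from {n26} -> (n16, dist=1), (n34, dist=1), (n37, dist=1).
Iteration 2: edges from {n16,n34,n37} -> (n23, dist=2), (n4, dist=2). [UNION drops 1 duplicate row(s)]
Iteration 3: no outgoing edges from {n23,n4}; recursion stops.
SUM(dist) = 0 + 1 + 1 + 1 + 2 + 2 = 7.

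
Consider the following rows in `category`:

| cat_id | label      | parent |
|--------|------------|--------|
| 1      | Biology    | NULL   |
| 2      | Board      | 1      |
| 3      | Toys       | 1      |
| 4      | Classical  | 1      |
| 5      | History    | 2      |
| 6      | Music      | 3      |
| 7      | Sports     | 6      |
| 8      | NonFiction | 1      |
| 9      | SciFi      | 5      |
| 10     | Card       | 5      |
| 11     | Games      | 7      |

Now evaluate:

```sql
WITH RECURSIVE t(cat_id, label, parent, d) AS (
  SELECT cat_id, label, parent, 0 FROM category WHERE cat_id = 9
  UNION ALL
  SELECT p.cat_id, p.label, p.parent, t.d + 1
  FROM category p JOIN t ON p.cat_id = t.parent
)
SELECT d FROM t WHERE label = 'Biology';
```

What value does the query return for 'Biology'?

3

Base: cat_id=9 (SciFi), parent=5, d 0.
Iteration 1: join on cat_id=5 -> History (id 5, parent=2, d 1).
Iteration 2: join on cat_id=2 -> Board (id 2, parent=1, d 2).
Iteration 3: join on cat_id=1 -> Biology (id 1, parent=NULL, d 3).
Iteration 4: parent is NULL; no match; recursion stops.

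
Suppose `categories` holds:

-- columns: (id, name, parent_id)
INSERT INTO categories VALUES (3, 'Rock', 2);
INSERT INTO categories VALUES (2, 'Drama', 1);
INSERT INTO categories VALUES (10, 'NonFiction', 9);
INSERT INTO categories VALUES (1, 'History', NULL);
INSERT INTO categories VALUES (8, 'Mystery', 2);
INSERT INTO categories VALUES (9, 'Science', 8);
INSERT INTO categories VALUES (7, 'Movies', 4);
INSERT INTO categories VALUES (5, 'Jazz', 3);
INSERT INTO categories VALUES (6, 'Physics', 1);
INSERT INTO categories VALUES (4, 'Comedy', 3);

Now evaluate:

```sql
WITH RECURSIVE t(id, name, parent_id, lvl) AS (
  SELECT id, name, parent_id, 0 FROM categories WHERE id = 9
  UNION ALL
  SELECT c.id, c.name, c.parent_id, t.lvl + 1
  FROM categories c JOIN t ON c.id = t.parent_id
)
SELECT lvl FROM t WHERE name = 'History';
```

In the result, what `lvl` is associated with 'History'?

3

Base: id=9 (Science), parent_id=8, lvl 0.
Iteration 1: join on id=8 -> Mystery (id 8, parent_id=2, lvl 1).
Iteration 2: join on id=2 -> Drama (id 2, parent_id=1, lvl 2).
Iteration 3: join on id=1 -> History (id 1, parent_id=NULL, lvl 3).
Iteration 4: parent_id is NULL; no match; recursion stops.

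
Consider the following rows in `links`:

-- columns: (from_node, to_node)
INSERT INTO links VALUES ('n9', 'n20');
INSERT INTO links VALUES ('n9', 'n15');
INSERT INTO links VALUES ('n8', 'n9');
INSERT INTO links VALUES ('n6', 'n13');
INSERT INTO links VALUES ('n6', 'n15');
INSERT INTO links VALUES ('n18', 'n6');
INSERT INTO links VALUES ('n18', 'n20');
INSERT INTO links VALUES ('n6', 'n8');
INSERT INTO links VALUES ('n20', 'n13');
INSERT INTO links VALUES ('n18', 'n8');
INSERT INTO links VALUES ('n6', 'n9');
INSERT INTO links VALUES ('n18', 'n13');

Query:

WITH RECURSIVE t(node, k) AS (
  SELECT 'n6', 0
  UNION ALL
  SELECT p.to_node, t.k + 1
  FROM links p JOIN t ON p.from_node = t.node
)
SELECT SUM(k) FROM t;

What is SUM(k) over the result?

23

Base: (n6, k=0).
Iteration 1: edges from {n6} -> (n13, k=1), (n15, k=1), (n8, k=1), (n9, k=1).
Iteration 2: edges from {n13,n15,n8,n9} -> (n15, k=2), (n20, k=2), (n9, k=2).
Iteration 3: edges from {n15,n20,n9} -> (n13, k=3), (n15, k=3), (n20, k=3).
Iteration 4: edges from {n13,n15,n20} -> (n13, k=4).
Iteration 5: no outgoing edges from {n13}; recursion stops.
SUM(k) = 0 + 1 + 1 + 1 + 1 + 2 + 2 + 2 + 3 + 3 + 3 + 4 = 23.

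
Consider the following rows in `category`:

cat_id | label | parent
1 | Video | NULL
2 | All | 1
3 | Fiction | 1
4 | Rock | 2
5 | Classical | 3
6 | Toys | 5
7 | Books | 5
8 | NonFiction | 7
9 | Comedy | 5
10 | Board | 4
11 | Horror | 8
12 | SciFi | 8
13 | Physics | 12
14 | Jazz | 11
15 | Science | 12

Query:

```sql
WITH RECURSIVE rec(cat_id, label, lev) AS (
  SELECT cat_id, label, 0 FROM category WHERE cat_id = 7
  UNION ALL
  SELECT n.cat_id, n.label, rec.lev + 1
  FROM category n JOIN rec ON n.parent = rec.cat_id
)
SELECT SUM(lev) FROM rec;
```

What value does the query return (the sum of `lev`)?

14

Base: cat_id=7 (Books) at lev 0.
Iteration 1: rows with parent in {7} -> NonFiction (id 8, lev 1).
Iteration 2: rows with parent in {8} -> Horror (id 11, lev 2), SciFi (id 12, lev 2).
Iteration 3: rows with parent in {11,12} -> Physics (id 13, lev 3), Jazz (id 14, lev 3), Science (id 15, lev 3).
Iteration 4: no rows with parent in {13,14,15}; recursion stops.
SUM(lev) = 0 + 1 + 2 + 2 + 3 + 3 + 3 = 14.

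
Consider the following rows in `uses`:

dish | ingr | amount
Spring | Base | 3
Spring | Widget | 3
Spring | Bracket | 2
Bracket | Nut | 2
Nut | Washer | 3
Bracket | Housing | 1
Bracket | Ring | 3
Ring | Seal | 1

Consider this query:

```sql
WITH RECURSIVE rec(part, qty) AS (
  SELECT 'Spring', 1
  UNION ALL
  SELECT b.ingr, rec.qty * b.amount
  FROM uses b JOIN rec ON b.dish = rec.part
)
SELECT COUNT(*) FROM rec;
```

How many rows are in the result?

Base: (Spring, qty=1).
Iteration 1: components of {Spring} -> Base = 1*3 = 3, Bracket = 1*2 = 2, Widget = 1*3 = 3.
Iteration 2: components of {Base,Bracket,Widget} -> Housing = 2*1 = 2, Nut = 2*2 = 4, Ring = 2*3 = 6.
Iteration 3: components of {Housing,Nut,Ring} -> Seal = 6*1 = 6, Washer = 4*3 = 12.
Iteration 4: no further components; recursion stops.
Total rows emitted: 9.

9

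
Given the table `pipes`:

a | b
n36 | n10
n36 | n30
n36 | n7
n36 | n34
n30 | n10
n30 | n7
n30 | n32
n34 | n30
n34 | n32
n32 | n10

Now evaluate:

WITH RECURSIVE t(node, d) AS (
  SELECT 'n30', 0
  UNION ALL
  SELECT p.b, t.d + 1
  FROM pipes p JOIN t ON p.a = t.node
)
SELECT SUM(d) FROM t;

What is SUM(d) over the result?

Base: (n30, d=0).
Iteration 1: edges from {n30} -> (n10, d=1), (n32, d=1), (n7, d=1).
Iteration 2: edges from {n10,n32,n7} -> (n10, d=2).
Iteration 3: no outgoing edges from {n10}; recursion stops.
SUM(d) = 0 + 1 + 1 + 1 + 2 = 5.

5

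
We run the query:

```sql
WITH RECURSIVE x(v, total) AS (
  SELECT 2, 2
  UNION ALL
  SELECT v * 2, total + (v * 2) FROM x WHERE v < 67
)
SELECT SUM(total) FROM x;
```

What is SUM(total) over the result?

494

Base: v=2, total=2.
Iteration 1: 2 < 67 holds -> v = 2 * 2 = 4, total = 2 + 4 = 6.
Iteration 2: 4 < 67 holds -> v = 4 * 2 = 8, total = 6 + 8 = 14.
Iteration 3: 8 < 67 holds -> v = 8 * 2 = 16, total = 14 + 16 = 30.
Iteration 4: 16 < 67 holds -> v = 16 * 2 = 32, total = 30 + 32 = 62.
Iteration 5: 32 < 67 holds -> v = 32 * 2 = 64, total = 62 + 64 = 126.
Iteration 6: 64 < 67 holds -> v = 64 * 2 = 128, total = 126 + 128 = 254.
Iteration 7: 128 < 67 fails; recursion stops.
SUM(total) = 2 + 6 + 14 + 30 + 62 + 126 + 254 = 494.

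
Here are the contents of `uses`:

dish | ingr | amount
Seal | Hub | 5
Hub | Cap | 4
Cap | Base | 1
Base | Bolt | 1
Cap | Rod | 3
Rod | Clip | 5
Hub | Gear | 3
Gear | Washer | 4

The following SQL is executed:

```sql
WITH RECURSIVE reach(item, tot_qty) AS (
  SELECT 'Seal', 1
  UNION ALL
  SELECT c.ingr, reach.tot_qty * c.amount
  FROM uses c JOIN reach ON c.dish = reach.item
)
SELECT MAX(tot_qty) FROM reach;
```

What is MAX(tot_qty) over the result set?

300

Base: (Seal, tot_qty=1).
Iteration 1: components of {Seal} -> Hub = 1*5 = 5.
Iteration 2: components of {Hub} -> Cap = 5*4 = 20, Gear = 5*3 = 15.
Iteration 3: components of {Cap,Gear} -> Base = 20*1 = 20, Rod = 20*3 = 60, Washer = 15*4 = 60.
Iteration 4: components of {Base,Rod,Washer} -> Bolt = 20*1 = 20, Clip = 60*5 = 300.
Iteration 5: no further components; recursion stops.
tot_qty values: 1, 5, 20, 15, 20, 60, 60, 20, 300; the maximum is 300.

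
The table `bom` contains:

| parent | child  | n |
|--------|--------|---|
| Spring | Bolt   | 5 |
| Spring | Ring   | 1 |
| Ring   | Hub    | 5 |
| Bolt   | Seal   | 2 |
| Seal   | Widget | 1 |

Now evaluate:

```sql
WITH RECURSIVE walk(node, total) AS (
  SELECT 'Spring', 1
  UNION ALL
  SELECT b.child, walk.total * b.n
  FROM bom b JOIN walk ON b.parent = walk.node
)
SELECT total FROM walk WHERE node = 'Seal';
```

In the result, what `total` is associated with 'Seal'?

Base: (Spring, total=1).
Iteration 1: components of {Spring} -> Bolt = 1*5 = 5, Ring = 1*1 = 1.
Iteration 2: components of {Bolt,Ring} -> Hub = 1*5 = 5, Seal = 5*2 = 10.
Iteration 3: components of {Hub,Seal} -> Widget = 10*1 = 10.
Iteration 4: no further components; recursion stops.

10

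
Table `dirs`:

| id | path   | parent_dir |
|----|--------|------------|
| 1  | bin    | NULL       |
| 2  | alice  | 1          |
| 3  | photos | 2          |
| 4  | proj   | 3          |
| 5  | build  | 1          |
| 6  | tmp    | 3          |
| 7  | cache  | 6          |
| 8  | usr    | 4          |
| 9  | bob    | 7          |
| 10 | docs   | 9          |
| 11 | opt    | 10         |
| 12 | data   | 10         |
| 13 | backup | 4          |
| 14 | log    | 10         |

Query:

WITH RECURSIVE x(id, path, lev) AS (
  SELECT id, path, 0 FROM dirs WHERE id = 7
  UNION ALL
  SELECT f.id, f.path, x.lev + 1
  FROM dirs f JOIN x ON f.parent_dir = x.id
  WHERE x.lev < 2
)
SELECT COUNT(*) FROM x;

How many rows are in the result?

Base: id=7 (cache) at lev 0.
Iteration 1: rows with parent_dir in {7} -> bob (id 9, lev 1).
Iteration 2: rows with parent_dir in {9} -> docs (id 10, lev 2).
Iteration 3: lev < 2 fails for all current rows; recursion stops.
Total rows emitted: 3.

3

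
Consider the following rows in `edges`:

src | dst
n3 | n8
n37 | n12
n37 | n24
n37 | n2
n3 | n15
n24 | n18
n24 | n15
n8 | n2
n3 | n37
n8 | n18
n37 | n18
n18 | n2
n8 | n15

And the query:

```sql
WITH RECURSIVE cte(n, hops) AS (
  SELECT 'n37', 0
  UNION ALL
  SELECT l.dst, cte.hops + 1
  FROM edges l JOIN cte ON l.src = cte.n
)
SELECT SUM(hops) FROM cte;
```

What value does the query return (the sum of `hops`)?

Base: (n37, hops=0).
Iteration 1: edges from {n37} -> (n12, hops=1), (n18, hops=1), (n2, hops=1), (n24, hops=1).
Iteration 2: edges from {n12,n18,n2,n24} -> (n15, hops=2), (n18, hops=2), (n2, hops=2).
Iteration 3: edges from {n15,n18,n2} -> (n2, hops=3).
Iteration 4: no outgoing edges from {n2}; recursion stops.
SUM(hops) = 0 + 1 + 1 + 1 + 1 + 2 + 2 + 2 + 3 = 13.

13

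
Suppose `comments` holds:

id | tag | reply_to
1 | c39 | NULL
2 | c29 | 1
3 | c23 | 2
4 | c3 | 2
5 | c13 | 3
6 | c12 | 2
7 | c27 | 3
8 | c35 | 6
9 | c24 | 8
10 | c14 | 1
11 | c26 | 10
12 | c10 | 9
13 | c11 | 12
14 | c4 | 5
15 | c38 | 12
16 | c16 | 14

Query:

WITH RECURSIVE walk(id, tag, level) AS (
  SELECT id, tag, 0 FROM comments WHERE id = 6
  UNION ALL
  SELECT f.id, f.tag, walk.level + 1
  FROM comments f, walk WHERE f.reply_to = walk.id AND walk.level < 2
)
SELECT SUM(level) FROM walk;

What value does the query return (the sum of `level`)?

Base: id=6 (c12) at level 0.
Iteration 1: rows with reply_to in {6} -> c35 (id 8, level 1).
Iteration 2: rows with reply_to in {8} -> c24 (id 9, level 2).
Iteration 3: level < 2 fails for all current rows; recursion stops.
SUM(level) = 0 + 1 + 2 = 3.

3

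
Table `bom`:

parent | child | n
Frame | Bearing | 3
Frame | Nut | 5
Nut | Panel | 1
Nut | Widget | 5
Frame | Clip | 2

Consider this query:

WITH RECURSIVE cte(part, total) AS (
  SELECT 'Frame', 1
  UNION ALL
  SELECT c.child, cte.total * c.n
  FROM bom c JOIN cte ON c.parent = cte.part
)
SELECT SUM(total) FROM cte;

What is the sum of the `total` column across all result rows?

41

Base: (Frame, total=1).
Iteration 1: components of {Frame} -> Bearing = 1*3 = 3, Clip = 1*2 = 2, Nut = 1*5 = 5.
Iteration 2: components of {Bearing,Clip,Nut} -> Panel = 5*1 = 5, Widget = 5*5 = 25.
Iteration 3: no further components; recursion stops.
SUM(total) = 1 + 3 + 5 + 2 + 5 + 25 = 41.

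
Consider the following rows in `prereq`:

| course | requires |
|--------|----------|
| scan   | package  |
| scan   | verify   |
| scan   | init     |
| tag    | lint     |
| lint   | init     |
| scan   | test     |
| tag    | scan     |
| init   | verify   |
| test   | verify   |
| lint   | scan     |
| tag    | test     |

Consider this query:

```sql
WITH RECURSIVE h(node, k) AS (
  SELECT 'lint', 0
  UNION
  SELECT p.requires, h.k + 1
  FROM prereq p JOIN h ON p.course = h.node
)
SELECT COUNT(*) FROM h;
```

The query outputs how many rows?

8

Base: (lint, k=0).
Iteration 1: edges from {lint} -> (init, k=1), (scan, k=1).
Iteration 2: edges from {init,scan} -> (init, k=2), (package, k=2), (test, k=2), (verify, k=2). [UNION drops 1 duplicate row(s)]
Iteration 3: edges from {init,package,test,verify} -> (verify, k=3). [UNION drops 1 duplicate row(s)]
Iteration 4: no outgoing edges from {verify}; recursion stops.
Total rows emitted: 8.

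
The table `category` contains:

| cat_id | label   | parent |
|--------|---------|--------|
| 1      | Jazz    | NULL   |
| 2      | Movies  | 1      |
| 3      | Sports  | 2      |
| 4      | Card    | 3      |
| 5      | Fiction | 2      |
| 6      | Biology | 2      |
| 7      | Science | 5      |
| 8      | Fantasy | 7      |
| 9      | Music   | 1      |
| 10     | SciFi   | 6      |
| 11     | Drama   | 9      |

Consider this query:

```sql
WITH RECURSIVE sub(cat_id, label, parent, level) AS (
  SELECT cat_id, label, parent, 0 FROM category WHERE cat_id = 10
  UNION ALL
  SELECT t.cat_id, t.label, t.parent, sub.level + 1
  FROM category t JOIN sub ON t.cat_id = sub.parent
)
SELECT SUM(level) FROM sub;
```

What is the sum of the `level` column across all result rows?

Base: cat_id=10 (SciFi), parent=6, level 0.
Iteration 1: join on cat_id=6 -> Biology (id 6, parent=2, level 1).
Iteration 2: join on cat_id=2 -> Movies (id 2, parent=1, level 2).
Iteration 3: join on cat_id=1 -> Jazz (id 1, parent=NULL, level 3).
Iteration 4: parent is NULL; no match; recursion stops.
SUM(level) = 0 + 1 + 2 + 3 = 6.

6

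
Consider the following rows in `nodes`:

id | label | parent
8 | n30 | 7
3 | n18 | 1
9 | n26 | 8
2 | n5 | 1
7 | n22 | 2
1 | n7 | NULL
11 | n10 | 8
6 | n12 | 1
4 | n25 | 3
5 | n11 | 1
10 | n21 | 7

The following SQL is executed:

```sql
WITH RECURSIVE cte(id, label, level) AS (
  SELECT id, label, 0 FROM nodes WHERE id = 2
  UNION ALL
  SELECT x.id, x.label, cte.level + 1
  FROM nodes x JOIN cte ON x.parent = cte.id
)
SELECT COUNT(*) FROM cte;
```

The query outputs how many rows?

Base: id=2 (n5) at level 0.
Iteration 1: rows with parent in {2} -> n22 (id 7, level 1).
Iteration 2: rows with parent in {7} -> n30 (id 8, level 2), n21 (id 10, level 2).
Iteration 3: rows with parent in {8,10} -> n26 (id 9, level 3), n10 (id 11, level 3).
Iteration 4: no rows with parent in {9,11}; recursion stops.
Total rows emitted: 6.

6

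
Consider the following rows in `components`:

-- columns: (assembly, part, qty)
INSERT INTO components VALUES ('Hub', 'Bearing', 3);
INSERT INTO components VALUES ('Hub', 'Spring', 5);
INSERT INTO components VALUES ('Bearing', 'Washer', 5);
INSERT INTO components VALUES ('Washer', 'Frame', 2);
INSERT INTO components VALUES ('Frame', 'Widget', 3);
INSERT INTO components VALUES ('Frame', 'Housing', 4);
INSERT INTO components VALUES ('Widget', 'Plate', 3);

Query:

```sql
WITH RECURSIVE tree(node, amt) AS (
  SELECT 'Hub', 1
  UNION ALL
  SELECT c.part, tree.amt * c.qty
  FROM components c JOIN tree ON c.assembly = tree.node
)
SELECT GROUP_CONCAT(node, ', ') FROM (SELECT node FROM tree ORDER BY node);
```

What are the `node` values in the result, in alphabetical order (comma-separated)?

Base: (Hub, amt=1).
Iteration 1: components of {Hub} -> Bearing = 1*3 = 3, Spring = 1*5 = 5.
Iteration 2: components of {Bearing,Spring} -> Washer = 3*5 = 15.
Iteration 3: components of {Washer} -> Frame = 15*2 = 30.
Iteration 4: components of {Frame} -> Housing = 30*4 = 120, Widget = 30*3 = 90.
Iteration 5: components of {Housing,Widget} -> Plate = 90*3 = 270.
Iteration 6: no further components; recursion stops.

Bearing, Frame, Housing, Hub, Plate, Spring, Washer, Widget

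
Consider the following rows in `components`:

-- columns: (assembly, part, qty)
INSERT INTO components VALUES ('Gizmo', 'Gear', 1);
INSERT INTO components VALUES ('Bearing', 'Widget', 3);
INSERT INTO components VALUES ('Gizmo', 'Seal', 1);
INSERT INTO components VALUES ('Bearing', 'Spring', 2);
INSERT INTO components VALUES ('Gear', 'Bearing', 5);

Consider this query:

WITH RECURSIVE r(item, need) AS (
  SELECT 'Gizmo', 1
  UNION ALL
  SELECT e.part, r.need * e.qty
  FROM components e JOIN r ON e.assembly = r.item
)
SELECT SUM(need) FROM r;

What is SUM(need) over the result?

Base: (Gizmo, need=1).
Iteration 1: components of {Gizmo} -> Gear = 1*1 = 1, Seal = 1*1 = 1.
Iteration 2: components of {Gear,Seal} -> Bearing = 1*5 = 5.
Iteration 3: components of {Bearing} -> Spring = 5*2 = 10, Widget = 5*3 = 15.
Iteration 4: no further components; recursion stops.
SUM(need) = 1 + 1 + 1 + 5 + 15 + 10 = 33.

33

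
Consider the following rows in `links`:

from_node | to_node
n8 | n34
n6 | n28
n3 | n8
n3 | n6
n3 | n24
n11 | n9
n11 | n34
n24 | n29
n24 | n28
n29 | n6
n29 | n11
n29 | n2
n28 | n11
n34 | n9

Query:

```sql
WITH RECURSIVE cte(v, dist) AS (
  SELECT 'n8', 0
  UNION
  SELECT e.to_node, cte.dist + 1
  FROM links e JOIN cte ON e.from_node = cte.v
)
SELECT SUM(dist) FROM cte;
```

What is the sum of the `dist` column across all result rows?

3

Base: (n8, dist=0).
Iteration 1: edges from {n8} -> (n34, dist=1).
Iteration 2: edges from {n34} -> (n9, dist=2).
Iteration 3: no outgoing edges from {n9}; recursion stops.
SUM(dist) = 0 + 1 + 2 = 3.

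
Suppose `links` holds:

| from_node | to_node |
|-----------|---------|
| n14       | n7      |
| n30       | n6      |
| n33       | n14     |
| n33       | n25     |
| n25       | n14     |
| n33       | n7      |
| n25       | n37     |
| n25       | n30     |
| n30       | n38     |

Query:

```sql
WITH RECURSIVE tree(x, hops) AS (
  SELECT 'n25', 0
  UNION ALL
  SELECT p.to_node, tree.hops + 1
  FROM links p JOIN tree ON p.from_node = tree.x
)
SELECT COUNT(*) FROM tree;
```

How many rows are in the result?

7

Base: (n25, hops=0).
Iteration 1: edges from {n25} -> (n14, hops=1), (n30, hops=1), (n37, hops=1).
Iteration 2: edges from {n14,n30,n37} -> (n38, hops=2), (n6, hops=2), (n7, hops=2).
Iteration 3: no outgoing edges from {n38,n6,n7}; recursion stops.
Total rows emitted: 7.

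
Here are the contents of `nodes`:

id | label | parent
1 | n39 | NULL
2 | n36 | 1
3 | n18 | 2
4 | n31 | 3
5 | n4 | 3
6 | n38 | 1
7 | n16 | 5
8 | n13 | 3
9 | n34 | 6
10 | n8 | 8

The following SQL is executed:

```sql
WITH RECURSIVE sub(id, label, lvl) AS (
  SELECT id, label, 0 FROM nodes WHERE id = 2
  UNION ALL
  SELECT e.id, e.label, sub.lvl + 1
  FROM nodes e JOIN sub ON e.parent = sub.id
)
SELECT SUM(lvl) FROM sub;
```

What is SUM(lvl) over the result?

13

Base: id=2 (n36) at lvl 0.
Iteration 1: rows with parent in {2} -> n18 (id 3, lvl 1).
Iteration 2: rows with parent in {3} -> n31 (id 4, lvl 2), n4 (id 5, lvl 2), n13 (id 8, lvl 2).
Iteration 3: rows with parent in {4,5,8} -> n16 (id 7, lvl 3), n8 (id 10, lvl 3).
Iteration 4: no rows with parent in {7,10}; recursion stops.
SUM(lvl) = 0 + 1 + 2 + 2 + 2 + 3 + 3 = 13.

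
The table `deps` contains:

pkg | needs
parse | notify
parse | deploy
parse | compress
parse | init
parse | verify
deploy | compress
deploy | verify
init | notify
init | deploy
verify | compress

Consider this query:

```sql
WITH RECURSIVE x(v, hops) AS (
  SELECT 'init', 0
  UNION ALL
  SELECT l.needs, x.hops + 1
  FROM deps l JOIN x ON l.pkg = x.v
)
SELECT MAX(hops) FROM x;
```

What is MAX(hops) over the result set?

3

Base: (init, hops=0).
Iteration 1: edges from {init} -> (deploy, hops=1), (notify, hops=1).
Iteration 2: edges from {deploy,notify} -> (compress, hops=2), (verify, hops=2).
Iteration 3: edges from {compress,verify} -> (compress, hops=3).
Iteration 4: no outgoing edges from {compress}; recursion stops.
hops values: 0, 1, 1, 2, 2, 3; the maximum is 3.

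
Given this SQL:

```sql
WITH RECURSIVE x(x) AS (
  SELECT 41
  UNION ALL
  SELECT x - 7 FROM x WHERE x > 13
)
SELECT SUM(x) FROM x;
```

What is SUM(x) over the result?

Base: x=41.
Iteration 1: 41 > 13 holds -> x = 41 - 7 = 34.
Iteration 2: 34 > 13 holds -> x = 34 - 7 = 27.
Iteration 3: 27 > 13 holds -> x = 27 - 7 = 20.
Iteration 4: 20 > 13 holds -> x = 20 - 7 = 13.
Iteration 5: 13 > 13 fails; recursion stops.
SUM(x) = 41 + 34 + 27 + 20 + 13 = 135.

135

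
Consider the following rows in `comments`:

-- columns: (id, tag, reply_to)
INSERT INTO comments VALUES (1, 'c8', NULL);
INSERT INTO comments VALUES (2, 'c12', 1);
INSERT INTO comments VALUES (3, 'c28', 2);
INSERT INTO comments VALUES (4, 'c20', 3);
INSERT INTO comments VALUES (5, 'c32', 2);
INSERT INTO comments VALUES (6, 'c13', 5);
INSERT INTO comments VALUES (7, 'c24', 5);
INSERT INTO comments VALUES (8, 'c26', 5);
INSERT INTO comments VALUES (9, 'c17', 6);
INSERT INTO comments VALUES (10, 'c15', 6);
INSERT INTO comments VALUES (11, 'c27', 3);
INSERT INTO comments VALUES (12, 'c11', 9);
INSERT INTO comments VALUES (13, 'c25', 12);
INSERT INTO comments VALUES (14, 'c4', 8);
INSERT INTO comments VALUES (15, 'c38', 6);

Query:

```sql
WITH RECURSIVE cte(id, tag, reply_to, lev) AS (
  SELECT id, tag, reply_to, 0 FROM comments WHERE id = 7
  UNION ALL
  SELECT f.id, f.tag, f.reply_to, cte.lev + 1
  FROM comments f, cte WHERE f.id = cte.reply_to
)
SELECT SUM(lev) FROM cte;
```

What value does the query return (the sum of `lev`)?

Base: id=7 (c24), reply_to=5, lev 0.
Iteration 1: join on id=5 -> c32 (id 5, reply_to=2, lev 1).
Iteration 2: join on id=2 -> c12 (id 2, reply_to=1, lev 2).
Iteration 3: join on id=1 -> c8 (id 1, reply_to=NULL, lev 3).
Iteration 4: reply_to is NULL; no match; recursion stops.
SUM(lev) = 0 + 1 + 2 + 3 = 6.

6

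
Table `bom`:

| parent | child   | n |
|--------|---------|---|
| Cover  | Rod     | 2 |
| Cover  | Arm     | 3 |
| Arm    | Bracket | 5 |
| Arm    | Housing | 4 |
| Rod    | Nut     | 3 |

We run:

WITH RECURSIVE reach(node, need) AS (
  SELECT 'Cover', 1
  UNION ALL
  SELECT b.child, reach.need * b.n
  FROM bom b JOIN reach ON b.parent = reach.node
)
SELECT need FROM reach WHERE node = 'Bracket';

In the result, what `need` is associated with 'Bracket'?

Base: (Cover, need=1).
Iteration 1: components of {Cover} -> Arm = 1*3 = 3, Rod = 1*2 = 2.
Iteration 2: components of {Arm,Rod} -> Bracket = 3*5 = 15, Housing = 3*4 = 12, Nut = 2*3 = 6.
Iteration 3: no further components; recursion stops.

15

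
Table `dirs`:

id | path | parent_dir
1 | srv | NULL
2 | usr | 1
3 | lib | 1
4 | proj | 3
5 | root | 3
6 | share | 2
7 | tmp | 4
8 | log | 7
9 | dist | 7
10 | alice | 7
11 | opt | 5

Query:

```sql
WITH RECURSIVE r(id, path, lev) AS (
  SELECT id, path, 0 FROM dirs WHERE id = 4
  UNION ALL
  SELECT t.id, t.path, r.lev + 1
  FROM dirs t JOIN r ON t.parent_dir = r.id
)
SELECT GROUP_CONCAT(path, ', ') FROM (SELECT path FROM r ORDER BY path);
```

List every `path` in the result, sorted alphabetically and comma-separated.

alice, dist, log, proj, tmp

Base: id=4 (proj) at lev 0.
Iteration 1: rows with parent_dir in {4} -> tmp (id 7, lev 1).
Iteration 2: rows with parent_dir in {7} -> log (id 8, lev 2), dist (id 9, lev 2), alice (id 10, lev 2).
Iteration 3: no rows with parent_dir in {8,9,10}; recursion stops.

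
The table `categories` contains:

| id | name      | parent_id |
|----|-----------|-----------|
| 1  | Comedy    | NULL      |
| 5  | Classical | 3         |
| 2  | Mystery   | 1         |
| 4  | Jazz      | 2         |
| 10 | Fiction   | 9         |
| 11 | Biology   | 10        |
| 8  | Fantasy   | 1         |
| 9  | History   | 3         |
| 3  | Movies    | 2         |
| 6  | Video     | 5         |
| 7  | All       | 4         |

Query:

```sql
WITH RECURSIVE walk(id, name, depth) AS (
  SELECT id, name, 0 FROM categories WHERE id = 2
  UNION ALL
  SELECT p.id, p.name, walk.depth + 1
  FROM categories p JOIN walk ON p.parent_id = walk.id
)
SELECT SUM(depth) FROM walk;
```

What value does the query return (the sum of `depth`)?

Base: id=2 (Mystery) at depth 0.
Iteration 1: rows with parent_id in {2} -> Movies (id 3, depth 1), Jazz (id 4, depth 1).
Iteration 2: rows with parent_id in {3,4} -> Classical (id 5, depth 2), All (id 7, depth 2), History (id 9, depth 2).
Iteration 3: rows with parent_id in {5,7,9} -> Video (id 6, depth 3), Fiction (id 10, depth 3).
Iteration 4: rows with parent_id in {6,10} -> Biology (id 11, depth 4).
Iteration 5: no rows with parent_id in {11}; recursion stops.
SUM(depth) = 0 + 1 + 1 + 2 + 2 + 2 + 3 + 3 + 4 = 18.

18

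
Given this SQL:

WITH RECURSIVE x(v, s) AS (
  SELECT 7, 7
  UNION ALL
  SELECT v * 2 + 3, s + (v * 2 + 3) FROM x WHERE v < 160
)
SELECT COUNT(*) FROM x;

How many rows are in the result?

Base: v=7, s=7.
Iteration 1: 7 < 160 holds -> v = 7 * 2 + 3 = 17, s = 7 + 17 = 24.
Iteration 2: 17 < 160 holds -> v = 17 * 2 + 3 = 37, s = 24 + 37 = 61.
Iteration 3: 37 < 160 holds -> v = 37 * 2 + 3 = 77, s = 61 + 77 = 138.
Iteration 4: 77 < 160 holds -> v = 77 * 2 + 3 = 157, s = 138 + 157 = 295.
Iteration 5: 157 < 160 holds -> v = 157 * 2 + 3 = 317, s = 295 + 317 = 612.
Iteration 6: 317 < 160 fails; recursion stops.
Total rows emitted: 6.

6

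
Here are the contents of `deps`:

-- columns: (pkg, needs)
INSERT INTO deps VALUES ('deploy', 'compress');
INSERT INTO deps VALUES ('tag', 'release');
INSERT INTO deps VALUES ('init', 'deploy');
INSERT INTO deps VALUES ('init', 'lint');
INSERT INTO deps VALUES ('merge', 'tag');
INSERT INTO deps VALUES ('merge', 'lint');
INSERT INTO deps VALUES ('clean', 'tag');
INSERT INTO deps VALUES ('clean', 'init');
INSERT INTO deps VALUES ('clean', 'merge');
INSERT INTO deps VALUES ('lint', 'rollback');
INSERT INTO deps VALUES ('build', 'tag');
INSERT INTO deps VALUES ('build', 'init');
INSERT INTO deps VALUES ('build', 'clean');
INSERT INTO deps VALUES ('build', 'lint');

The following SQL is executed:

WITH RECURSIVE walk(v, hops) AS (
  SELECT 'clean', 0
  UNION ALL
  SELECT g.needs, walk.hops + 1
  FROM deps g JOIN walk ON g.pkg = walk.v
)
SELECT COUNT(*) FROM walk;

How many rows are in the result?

13

Base: (clean, hops=0).
Iteration 1: edges from {clean} -> (init, hops=1), (merge, hops=1), (tag, hops=1).
Iteration 2: edges from {init,merge,tag} -> (deploy, hops=2), (lint, hops=2) x2, (release, hops=2), (tag, hops=2). [UNION ALL keeps all 5 new rows, including repeats]
Iteration 3: edges from {deploy,lint,release,tag} -> (compress, hops=3), (release, hops=3), (rollback, hops=3) x2. [UNION ALL keeps all 4 new rows, including repeats]
Iteration 4: no outgoing edges from {compress,release,rollback}; recursion stops.
Total rows emitted: 13.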